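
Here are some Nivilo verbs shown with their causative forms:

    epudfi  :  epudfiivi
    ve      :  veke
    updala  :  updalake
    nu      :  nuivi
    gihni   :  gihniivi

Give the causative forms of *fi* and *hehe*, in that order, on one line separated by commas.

fiivi, heheke

Looking at the last vowel of each stem: -ivi when the last vowel of the stem is a high vowel (*epudfi*, *nu*, *gihni*); -ke when the last vowel of the stem is a non-high vowel (*ve*, *updala*).
*fi* — last vowel /i/ (a high vowel) → -ivi → *fiivi*.
*hehe*: last vowel = /e/, a non-high vowel → -ke → *heheke*.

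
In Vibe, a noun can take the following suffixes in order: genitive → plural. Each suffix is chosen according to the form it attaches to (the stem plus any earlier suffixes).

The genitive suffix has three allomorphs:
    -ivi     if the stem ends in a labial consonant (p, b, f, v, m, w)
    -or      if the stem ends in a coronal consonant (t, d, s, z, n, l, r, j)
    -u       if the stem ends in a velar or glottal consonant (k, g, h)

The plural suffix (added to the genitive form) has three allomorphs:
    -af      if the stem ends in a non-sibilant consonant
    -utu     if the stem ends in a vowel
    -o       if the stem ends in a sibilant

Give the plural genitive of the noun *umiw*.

The final consonant of *umiw* is /w/, which is labial, so the genitive suffix is -ivi, giving *umiwivi*.
Since the final sound of the genitive form *umiwivi* is /i/ (a vowel), it takes -utu, giving *umiwiviutu*.

umiwiviutu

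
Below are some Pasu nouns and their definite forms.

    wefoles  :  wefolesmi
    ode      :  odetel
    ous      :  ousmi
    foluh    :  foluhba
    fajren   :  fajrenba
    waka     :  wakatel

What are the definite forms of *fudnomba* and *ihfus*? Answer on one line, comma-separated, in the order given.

fudnombatel, ihfusmi

The pattern is sibilance of the final sound: -mi when the stem ends in a sibilant (*wefoles*, *ous*); -ba when the stem ends in a non-sibilant consonant (*foluh*, *fajren*); -tel when the stem ends in a vowel (*ode*, *waka*).
Since the final sound of *fudnomba* is /a/ (a vowel), it takes -tel, giving *fudnombatel*.
Since the final sound of *ihfus* is /s/ (a sibilant), it takes -mi, giving *ihfusmi*.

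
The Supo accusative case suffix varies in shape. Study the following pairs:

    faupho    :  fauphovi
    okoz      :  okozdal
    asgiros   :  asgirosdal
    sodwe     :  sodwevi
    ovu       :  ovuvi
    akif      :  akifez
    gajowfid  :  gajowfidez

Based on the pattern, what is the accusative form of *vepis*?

The alternation tracks the final sound of the stem — -dal when the stem ends in a sibilant (*okoz*, *asgiros*); -ez when the stem ends in a non-sibilant consonant (*akif*, *gajowfid*); -vi when the stem ends in a vowel (*faupho*, *sodwe*, *ovu*).
The final sound of *vepis* is /s/, which is a sibilant, so the suffix is -dal, giving *vepisdal*.

vepisdal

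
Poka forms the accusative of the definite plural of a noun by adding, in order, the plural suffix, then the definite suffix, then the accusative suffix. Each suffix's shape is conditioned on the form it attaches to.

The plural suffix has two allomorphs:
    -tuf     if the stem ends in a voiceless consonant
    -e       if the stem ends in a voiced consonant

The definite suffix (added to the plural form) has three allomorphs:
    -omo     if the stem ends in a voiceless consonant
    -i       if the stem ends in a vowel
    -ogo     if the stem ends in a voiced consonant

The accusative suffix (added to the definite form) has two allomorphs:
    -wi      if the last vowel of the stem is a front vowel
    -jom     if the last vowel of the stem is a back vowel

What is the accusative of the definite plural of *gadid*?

The final consonant of *gadid* is /d/, which is voiced, so the plural suffix is -e, giving *gadide*.
The plural form *gadide* — final sound /e/ (a vowel) → -i → *gadidei*.
Since the last vowel of the definite form *gadidei* is /i/ (a front vowel), it takes -wi, giving *gadideiwi*.

gadideiwi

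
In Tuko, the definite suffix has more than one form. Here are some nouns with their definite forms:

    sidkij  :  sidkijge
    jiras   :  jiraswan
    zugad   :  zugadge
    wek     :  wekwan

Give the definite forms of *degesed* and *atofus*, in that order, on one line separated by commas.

degesedge, atofuswan

Looking at the final consonant of each stem: -wan when the stem ends in a voiceless consonant (*jiras*, *wek*); -ge when the stem ends in a voiced consonant (*sidkij*, *zugad*).
*degesed* — final consonant /d/ (voiced) → -ge → *degesedge*.
Since the final consonant of *atofus* is /s/ (voiceless), it takes -wan, giving *atofuswan*.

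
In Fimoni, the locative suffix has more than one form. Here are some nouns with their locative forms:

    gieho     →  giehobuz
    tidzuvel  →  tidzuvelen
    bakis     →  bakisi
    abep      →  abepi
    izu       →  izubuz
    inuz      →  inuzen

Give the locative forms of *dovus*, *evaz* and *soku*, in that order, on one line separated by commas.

Looking at the final sound of each stem: -i when the stem ends in a voiceless consonant (*bakis*, *abep*); -en when the stem ends in a voiced consonant (*tidzuvel*, *inuz*); -buz when the stem ends in a vowel (*gieho*, *izu*).
*dovus* — final sound /s/ (a voiceless consonant) → -i → *dovusi*.
*evaz* — final sound /z/ (a voiced consonant) → -en → *evazen*.
*soku*: final sound = /u/, a vowel → -buz → *sokubuz*.

dovusi, evazen, sokubuz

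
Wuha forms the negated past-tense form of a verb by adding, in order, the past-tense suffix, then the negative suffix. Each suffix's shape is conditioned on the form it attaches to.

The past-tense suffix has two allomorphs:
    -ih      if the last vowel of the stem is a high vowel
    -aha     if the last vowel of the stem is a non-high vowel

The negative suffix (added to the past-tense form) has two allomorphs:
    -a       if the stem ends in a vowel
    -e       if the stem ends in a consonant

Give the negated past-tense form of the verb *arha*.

arhaahaa

*arha* — last vowel /a/ (a non-high vowel) → -aha → *arhaaha*.
The past-tense form *arhaaha* — final sound /a/ (a vowel) → -a → *arhaahaa*.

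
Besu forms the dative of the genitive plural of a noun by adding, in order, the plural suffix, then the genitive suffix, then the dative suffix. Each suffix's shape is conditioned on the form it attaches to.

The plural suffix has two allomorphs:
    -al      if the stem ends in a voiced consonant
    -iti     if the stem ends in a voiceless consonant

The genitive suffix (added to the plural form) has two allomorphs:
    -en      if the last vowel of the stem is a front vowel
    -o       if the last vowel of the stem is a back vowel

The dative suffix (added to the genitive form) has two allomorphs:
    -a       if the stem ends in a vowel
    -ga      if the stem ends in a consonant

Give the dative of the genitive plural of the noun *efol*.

efolaloa

The final consonant of *efol* is /l/, which is voiced, so the plural suffix is -al, giving *efolal*.
The plural form *efolal* — last vowel /a/ (a back vowel) → -o → *efolalo*.
The genitive form *efolalo* — final sound /o/ (a vowel) → -a → *efolaloa*.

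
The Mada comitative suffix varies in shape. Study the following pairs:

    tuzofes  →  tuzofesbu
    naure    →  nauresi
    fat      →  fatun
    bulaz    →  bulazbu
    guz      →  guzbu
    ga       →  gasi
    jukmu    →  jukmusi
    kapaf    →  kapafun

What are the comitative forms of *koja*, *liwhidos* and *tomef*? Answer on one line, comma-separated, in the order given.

kojasi, liwhidosbu, tomefun

The alternation tracks the final sound of the stem — -bu when the stem ends in a sibilant (*tuzofes*, *bulaz*, *guz*); -un when the stem ends in a non-sibilant consonant (*fat*, *kapaf*); -si when the stem ends in a vowel (*naure*, *ga*, *jukmu*).
*koja*: final sound = /a/, a vowel → -si → *kojasi*.
*liwhidos*: final sound = /s/, a sibilant → -bu → *liwhidosbu*.
*tomef*: final sound = /f/, a non-sibilant consonant → -un → *tomefun*.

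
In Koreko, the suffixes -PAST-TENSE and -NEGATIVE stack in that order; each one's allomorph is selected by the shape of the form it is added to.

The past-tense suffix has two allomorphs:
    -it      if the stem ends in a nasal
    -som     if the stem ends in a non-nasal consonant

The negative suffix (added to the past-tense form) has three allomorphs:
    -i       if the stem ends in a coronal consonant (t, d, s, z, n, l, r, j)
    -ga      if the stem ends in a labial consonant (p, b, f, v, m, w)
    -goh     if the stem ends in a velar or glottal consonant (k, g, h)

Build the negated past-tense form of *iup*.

iupsomga

*iup*: final consonant = /p/, non-nasal → -som → *iupsom*.
Since the final consonant of the past-tense form *iupsom* is /m/ (labial), it takes -ga, giving *iupsomga*.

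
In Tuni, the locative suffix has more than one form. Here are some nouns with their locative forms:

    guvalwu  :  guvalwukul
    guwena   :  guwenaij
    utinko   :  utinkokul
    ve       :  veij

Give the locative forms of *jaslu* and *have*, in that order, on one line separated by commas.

jaslukul, haveij

Looking at the last vowel of each stem: -kul when the last vowel of the stem is a rounded vowel (*guvalwu*, *utinko*); -ij when the last vowel of the stem is an unrounded vowel (*guwena*, *ve*).
*jaslu*: last vowel = /u/, a rounded vowel → -kul → *jaslukul*.
*have*: last vowel = /e/, an unrounded vowel → -ij → *haveij*.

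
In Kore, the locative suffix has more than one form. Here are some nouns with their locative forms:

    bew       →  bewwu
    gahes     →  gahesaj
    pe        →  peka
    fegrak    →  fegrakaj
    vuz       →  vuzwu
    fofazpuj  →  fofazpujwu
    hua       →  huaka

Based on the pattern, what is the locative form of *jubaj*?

The pattern is voicing of the final sound: -aj when the stem ends in a voiceless consonant (*gahes*, *fegrak*); -wu when the stem ends in a voiced consonant (*bew*, *vuz*, *fofazpuj*); -ka when the stem ends in a vowel (*pe*, *hua*).
*jubaj* — final sound /j/ (a voiced consonant) → -wu → *jubajwu*.

jubajwu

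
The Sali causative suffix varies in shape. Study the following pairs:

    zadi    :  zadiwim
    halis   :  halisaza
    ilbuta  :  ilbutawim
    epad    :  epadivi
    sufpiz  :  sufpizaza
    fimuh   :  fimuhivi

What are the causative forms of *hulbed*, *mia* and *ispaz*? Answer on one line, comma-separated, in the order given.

The pattern is sibilance of the final sound: -aza when the stem ends in a sibilant (*halis*, *sufpiz*); -ivi when the stem ends in a non-sibilant consonant (*epad*, *fimuh*); -wim when the stem ends in a vowel (*zadi*, *ilbuta*).
*hulbed* — final sound /d/ (a non-sibilant consonant) → -ivi → *hulbedivi*.
The final sound of *mia* is /a/, which is a vowel, so the suffix is -wim, giving *miawim*.
*ispaz* — final sound /z/ (a sibilant) → -aza → *ispazaza*.

hulbedivi, miawim, ispazaza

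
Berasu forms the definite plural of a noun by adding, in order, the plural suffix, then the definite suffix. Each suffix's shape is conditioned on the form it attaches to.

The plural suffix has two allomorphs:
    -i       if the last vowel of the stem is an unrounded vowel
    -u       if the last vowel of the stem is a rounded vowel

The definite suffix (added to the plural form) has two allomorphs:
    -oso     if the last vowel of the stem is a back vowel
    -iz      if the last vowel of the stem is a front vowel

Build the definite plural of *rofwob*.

*rofwob*: last vowel = /o/, a rounded vowel → -u → *rofwobu*.
Since the last vowel of the plural form *rofwobu* is /u/ (a back vowel), it takes -oso, giving *rofwobuoso*.

rofwobuoso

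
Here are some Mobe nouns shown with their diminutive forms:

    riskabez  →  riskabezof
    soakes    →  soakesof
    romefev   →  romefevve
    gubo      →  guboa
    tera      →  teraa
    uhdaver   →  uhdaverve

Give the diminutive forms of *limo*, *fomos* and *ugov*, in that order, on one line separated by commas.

The suffix is conditioned by the final sound: -of when the stem ends in a sibilant (*riskabez*, *soakes*); -ve when the stem ends in a non-sibilant consonant (*romefev*, *uhdaver*); -a when the stem ends in a vowel (*gubo*, *tera*).
The final sound of *limo* is /o/, which is a vowel, so the suffix is -a, giving *limoa*.
Since the final sound of *fomos* is /s/ (a sibilant), it takes -of, giving *fomosof*.
*ugov*: final sound = /v/, a non-sibilant consonant → -ve → *ugovve*.

limoa, fomosof, ugovve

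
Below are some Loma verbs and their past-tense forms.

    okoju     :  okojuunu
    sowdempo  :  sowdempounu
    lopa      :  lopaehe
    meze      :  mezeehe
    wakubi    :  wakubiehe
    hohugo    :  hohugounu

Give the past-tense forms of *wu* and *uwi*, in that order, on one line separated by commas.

Looking at the last vowel of each stem: -unu when the last vowel of the stem is a rounded vowel (*okoju*, *sowdempo*, *hohugo*); -ehe when the last vowel of the stem is an unrounded vowel (*lopa*, *meze*, *wakubi*).
The last vowel of *wu* is /u/, which is a rounded vowel, so the suffix is -unu, giving *wuunu*.
Since the last vowel of *uwi* is /i/ (an unrounded vowel), it takes -ehe, giving *uwiehe*.

wuunu, uwiehe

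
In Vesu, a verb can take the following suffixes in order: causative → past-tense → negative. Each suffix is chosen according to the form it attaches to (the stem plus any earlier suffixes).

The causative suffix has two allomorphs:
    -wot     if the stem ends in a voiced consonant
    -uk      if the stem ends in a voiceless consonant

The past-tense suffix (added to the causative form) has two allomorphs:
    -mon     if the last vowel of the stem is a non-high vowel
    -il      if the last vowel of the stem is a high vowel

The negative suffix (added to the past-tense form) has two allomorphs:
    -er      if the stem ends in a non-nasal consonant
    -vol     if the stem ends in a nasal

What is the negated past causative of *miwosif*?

miwosifukiler

The final consonant of *miwosif* is /f/, which is voiceless, so the causative suffix is -uk, giving *miwosifuk*.
Since the last vowel of the causative form *miwosifuk* is /u/ (a high vowel), it takes -il, giving *miwosifukil*.
Since the final consonant of the past-tense form *miwosifukil* is /l/ (non-nasal), it takes -er, giving *miwosifukiler*.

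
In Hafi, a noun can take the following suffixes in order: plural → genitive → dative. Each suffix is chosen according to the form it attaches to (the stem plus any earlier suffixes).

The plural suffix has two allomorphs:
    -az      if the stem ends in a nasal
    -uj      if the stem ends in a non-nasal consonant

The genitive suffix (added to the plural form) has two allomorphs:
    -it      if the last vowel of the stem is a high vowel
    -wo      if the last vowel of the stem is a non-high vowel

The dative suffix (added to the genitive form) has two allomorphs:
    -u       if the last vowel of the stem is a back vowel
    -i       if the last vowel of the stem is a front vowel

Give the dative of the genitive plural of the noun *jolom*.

Since the final consonant of *jolom* is /m/ (a nasal), it takes -az, giving *jolomaz*.
The last vowel of the plural form *jolomaz* is /a/, which is a non-high vowel, so the genitive suffix is -wo, giving *jolomazwo*.
Since the last vowel of the genitive form *jolomazwo* is /o/ (a back vowel), it takes -u, giving *jolomazwou*.

jolomazwou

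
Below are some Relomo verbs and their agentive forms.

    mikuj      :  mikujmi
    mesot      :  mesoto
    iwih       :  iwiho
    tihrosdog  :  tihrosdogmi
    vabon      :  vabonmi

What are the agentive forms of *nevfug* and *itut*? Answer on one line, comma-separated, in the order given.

nevfugmi, ituto

The suffix is conditioned by the final consonant: -o when the stem ends in a voiceless consonant (*mesot*, *iwih*); -mi when the stem ends in a voiced consonant (*mikuj*, *tihrosdog*, *vabon*).
Since the final consonant of *nevfug* is /g/ (voiced), it takes -mi, giving *nevfugmi*.
Since the final consonant of *itut* is /t/ (voiceless), it takes -o, giving *ituto*.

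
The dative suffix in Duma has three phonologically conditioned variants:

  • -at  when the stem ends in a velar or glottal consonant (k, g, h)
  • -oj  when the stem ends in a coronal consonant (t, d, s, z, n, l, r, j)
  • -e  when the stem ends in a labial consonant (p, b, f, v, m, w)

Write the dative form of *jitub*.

jitube

*jitub* — final consonant /b/ (labial) → -e → *jitube*.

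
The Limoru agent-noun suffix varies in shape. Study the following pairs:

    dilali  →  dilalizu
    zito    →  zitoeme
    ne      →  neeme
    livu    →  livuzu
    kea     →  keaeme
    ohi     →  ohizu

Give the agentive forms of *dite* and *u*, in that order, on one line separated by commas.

The suffix is conditioned by the last vowel: -zu when the last vowel of the stem is a high vowel (*dilali*, *livu*, *ohi*); -eme when the last vowel of the stem is a non-high vowel (*zito*, *ne*, *kea*).
The last vowel of *dite* is /e/, which is a non-high vowel, so the suffix is -eme, giving *diteeme*.
*u*: last vowel = /u/, a high vowel → -zu → *uzu*.

diteeme, uzu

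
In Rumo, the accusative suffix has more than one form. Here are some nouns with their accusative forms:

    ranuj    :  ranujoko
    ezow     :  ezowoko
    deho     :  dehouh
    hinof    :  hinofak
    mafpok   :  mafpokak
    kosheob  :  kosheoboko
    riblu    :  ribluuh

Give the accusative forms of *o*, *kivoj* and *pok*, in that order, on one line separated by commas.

Looking at the final sound of each stem: -ak when the stem ends in a voiceless consonant (*hinof*, *mafpok*); -oko when the stem ends in a voiced consonant (*ranuj*, *ezow*, *kosheob*); -uh when the stem ends in a vowel (*deho*, *riblu*).
*o*: final sound = /o/, a vowel → -uh → *ouh*.
*kivoj*: final sound = /j/, a voiced consonant → -oko → *kivojoko*.
Since the final sound of *pok* is /k/ (a voiceless consonant), it takes -ak, giving *pokak*.

ouh, kivojoko, pokak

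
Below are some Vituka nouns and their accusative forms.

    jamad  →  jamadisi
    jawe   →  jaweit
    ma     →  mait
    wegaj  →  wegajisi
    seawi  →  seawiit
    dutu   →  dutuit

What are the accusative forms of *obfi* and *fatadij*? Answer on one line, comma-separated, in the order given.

obfiit, fatadijisi

Looking at the final sound of each stem: -isi when the stem ends in a consonant (*jamad*, *wegaj*); -it when the stem ends in a vowel (*jawe*, *ma*, *seawi*, *dutu*).
*obfi*: final sound = /i/, a vowel → -it → *obfiit*.
The final sound of *fatadij* is /j/, which is a consonant, so the suffix is -isi, giving *fatadijisi*.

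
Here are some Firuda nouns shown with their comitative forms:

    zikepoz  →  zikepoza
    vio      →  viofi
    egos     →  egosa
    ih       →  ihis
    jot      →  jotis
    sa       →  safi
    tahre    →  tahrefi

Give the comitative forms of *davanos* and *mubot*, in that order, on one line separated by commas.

davanosa, mubotis

Looking at the final sound of each stem: -a when the stem ends in a sibilant (*zikepoz*, *egos*); -is when the stem ends in a non-sibilant consonant (*ih*, *jot*); -fi when the stem ends in a vowel (*vio*, *sa*, *tahre*).
The final sound of *davanos* is /s/, which is a sibilant, so the suffix is -a, giving *davanosa*.
The final sound of *mubot* is /t/, which is a non-sibilant consonant, so the suffix is -is, giving *mubotis*.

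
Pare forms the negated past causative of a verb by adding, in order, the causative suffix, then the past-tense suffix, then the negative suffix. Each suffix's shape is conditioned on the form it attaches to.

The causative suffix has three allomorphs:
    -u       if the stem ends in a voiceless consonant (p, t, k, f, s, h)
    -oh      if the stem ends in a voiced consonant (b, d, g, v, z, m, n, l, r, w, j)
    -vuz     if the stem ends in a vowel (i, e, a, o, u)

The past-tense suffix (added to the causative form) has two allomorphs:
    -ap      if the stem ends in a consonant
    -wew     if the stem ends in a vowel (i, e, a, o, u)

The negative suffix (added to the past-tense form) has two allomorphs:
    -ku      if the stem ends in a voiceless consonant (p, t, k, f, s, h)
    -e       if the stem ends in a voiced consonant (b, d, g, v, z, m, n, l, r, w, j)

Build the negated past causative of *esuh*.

The final sound of *esuh* is /h/, which is a voiceless consonant, so the causative suffix is -u, giving *esuhu*.
The final sound of the causative form *esuhu* is /u/, which is a vowel, so the past-tense suffix is -wew, giving *esuhuwew*.
The past-tense form *esuhuwew* — final consonant /w/ (voiced) → -e → *esuhuwewe*.

esuhuwewe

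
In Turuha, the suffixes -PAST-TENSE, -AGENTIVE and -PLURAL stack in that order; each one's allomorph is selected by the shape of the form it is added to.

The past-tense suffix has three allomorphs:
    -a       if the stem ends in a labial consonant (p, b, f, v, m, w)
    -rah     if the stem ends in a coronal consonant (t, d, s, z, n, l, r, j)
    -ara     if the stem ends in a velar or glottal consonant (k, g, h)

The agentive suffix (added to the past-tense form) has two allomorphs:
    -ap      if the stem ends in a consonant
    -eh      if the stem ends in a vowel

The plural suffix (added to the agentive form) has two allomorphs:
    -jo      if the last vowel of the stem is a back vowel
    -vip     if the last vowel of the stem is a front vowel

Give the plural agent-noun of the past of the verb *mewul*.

mewulrahapjo

*mewul* — final consonant /l/ (coronal) → -rah → *mewulrah*.
The final sound of the past-tense form *mewulrah* is /h/, which is a consonant, so the agentive suffix is -ap, giving *mewulrahap*.
Since the last vowel of the agentive form *mewulrahap* is /a/ (a back vowel), it takes -jo, giving *mewulrahapjo*.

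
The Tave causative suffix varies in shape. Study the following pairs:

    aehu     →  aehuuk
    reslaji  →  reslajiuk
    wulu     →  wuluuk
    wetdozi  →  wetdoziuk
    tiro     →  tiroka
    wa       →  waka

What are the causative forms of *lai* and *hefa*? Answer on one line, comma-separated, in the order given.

laiuk, hefaka

The pattern is height harmony: -uk when the last vowel of the stem is a high vowel (*aehu*, *reslaji*, *wulu*, *wetdozi*); -ka when the last vowel of the stem is a non-high vowel (*tiro*, *wa*).
*lai* — last vowel /i/ (a high vowel) → -uk → *laiuk*.
Since the last vowel of *hefa* is /a/ (a non-high vowel), it takes -ka, giving *hefaka*.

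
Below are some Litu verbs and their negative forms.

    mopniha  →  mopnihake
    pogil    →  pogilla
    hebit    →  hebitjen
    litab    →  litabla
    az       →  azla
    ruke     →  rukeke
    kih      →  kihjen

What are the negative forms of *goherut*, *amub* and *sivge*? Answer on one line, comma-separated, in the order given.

goherutjen, amubla, sivgeke

The pattern is voicing of the final sound: -jen when the stem ends in a voiceless consonant (*hebit*, *kih*); -la when the stem ends in a voiced consonant (*pogil*, *litab*, *az*); -ke when the stem ends in a vowel (*mopniha*, *ruke*).
*goherut*: final sound = /t/, a voiceless consonant → -jen → *goherutjen*.
The final sound of *amub* is /b/, which is a voiced consonant, so the suffix is -la, giving *amubla*.
Since the final sound of *sivge* is /e/ (a vowel), it takes -ke, giving *sivgeke*.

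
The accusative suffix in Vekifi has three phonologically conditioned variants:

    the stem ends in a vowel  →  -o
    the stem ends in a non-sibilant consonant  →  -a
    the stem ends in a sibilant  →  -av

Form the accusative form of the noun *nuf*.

Since the final sound of *nuf* is /f/ (a non-sibilant consonant), it takes -a, giving *nufa*.

nufa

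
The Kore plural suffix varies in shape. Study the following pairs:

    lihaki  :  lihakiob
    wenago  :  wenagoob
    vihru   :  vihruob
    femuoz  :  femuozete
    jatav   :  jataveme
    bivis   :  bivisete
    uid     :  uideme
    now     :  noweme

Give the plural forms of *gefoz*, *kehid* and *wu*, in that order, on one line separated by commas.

gefozete, kehideme, wuob

The alternation tracks the final sound of the stem — -ete when the stem ends in a sibilant (*femuoz*, *bivis*); -eme when the stem ends in a non-sibilant consonant (*jatav*, *uid*, *now*); -ob when the stem ends in a vowel (*lihaki*, *wenago*, *vihru*).
Since the final sound of *gefoz* is /z/ (a sibilant), it takes -ete, giving *gefozete*.
The final sound of *kehid* is /d/, which is a non-sibilant consonant, so the suffix is -eme, giving *kehideme*.
The final sound of *wu* is /u/, which is a vowel, so the suffix is -ob, giving *wuob*.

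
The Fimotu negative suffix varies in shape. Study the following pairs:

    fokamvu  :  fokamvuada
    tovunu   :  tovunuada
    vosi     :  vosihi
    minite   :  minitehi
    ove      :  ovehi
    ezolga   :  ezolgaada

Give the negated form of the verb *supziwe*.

The pattern is front/back vowel harmony: -hi when the last vowel of the stem is a front vowel (*vosi*, *minite*, *ove*); -ada when the last vowel of the stem is a back vowel (*fokamvu*, *tovunu*, *ezolga*).
The last vowel of *supziwe* is /e/, which is a front vowel, so the suffix is -hi, giving *supziwehi*.

supziwehi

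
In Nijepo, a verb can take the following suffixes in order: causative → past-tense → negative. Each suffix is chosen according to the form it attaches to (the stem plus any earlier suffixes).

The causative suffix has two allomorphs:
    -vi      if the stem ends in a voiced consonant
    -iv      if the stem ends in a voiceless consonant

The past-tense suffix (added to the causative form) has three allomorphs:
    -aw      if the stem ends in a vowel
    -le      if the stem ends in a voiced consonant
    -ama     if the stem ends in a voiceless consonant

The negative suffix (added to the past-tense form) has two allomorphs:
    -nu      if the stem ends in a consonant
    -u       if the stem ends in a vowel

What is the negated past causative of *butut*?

bututivleu

*butut*: final consonant = /t/, voiceless → -iv → *bututiv*.
The causative form *bututiv*: final sound = /v/, a voiced consonant → -le → *bututivle*.
Since the final sound of the past-tense form *bututivle* is /e/ (a vowel), it takes -u, giving *bututivleu*.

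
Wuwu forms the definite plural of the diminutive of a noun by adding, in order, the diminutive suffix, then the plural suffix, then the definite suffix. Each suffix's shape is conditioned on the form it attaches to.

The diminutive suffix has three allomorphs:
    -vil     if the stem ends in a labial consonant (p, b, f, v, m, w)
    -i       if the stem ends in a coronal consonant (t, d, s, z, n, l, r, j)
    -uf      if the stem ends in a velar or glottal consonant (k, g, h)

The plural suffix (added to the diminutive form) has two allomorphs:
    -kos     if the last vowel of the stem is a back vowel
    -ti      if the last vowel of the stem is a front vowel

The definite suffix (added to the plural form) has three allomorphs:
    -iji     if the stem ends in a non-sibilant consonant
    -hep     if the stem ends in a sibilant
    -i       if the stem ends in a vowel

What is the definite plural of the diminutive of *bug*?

The final consonant of *bug* is /g/, which is velar/glottal, so the diminutive suffix is -uf, giving *buguf*.
The last vowel of the diminutive form *buguf* is /u/, which is a back vowel, so the plural suffix is -kos, giving *bugufkos*.
The plural form *bugufkos* — final sound /s/ (a sibilant) → -hep → *bugufkoshep*.

bugufkoshep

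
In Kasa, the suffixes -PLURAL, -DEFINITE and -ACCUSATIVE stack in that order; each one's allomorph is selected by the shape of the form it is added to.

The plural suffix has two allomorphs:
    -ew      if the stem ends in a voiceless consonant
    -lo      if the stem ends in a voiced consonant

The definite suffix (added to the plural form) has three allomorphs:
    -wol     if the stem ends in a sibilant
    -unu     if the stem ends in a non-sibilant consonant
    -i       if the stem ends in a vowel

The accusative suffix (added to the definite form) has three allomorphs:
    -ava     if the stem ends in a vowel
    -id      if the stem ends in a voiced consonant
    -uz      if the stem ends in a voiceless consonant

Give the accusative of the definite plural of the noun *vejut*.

Since the final consonant of *vejut* is /t/ (voiceless), it takes -ew, giving *vejutew*.
The plural form *vejutew* — final sound /w/ (a non-sibilant consonant) → -unu → *vejutewunu*.
The definite form *vejutewunu* — final sound /u/ (a vowel) → -ava → *vejutewunuava*.

vejutewunuava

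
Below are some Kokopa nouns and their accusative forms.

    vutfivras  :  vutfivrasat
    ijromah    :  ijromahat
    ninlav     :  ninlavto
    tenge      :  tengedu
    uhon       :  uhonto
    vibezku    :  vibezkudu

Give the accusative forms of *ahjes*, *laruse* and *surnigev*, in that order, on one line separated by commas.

The pattern is voicing of the final sound: -at when the stem ends in a voiceless consonant (*vutfivras*, *ijromah*); -to when the stem ends in a voiced consonant (*ninlav*, *uhon*); -du when the stem ends in a vowel (*tenge*, *vibezku*).
*ahjes*: final sound = /s/, a voiceless consonant → -at → *ahjesat*.
Since the final sound of *laruse* is /e/ (a vowel), it takes -du, giving *larusedu*.
The final sound of *surnigev* is /v/, which is a voiced consonant, so the suffix is -to, giving *surnigevto*.

ahjesat, larusedu, surnigevto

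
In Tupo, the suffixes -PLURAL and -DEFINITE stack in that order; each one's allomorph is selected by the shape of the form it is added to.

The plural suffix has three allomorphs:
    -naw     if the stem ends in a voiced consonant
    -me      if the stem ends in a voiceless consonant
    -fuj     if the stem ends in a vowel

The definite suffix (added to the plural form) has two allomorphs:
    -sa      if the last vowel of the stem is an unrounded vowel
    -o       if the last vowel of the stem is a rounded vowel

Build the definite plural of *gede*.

*gede* — final sound /e/ (a vowel) → -fuj → *gedefuj*.
The plural form *gedefuj* — last vowel /u/ (a rounded vowel) → -o → *gedefujo*.

gedefujo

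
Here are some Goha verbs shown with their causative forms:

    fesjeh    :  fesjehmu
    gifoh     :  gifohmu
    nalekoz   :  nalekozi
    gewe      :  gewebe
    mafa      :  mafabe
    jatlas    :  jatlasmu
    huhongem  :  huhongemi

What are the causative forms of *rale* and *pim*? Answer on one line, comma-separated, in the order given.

ralebe, pimi

The alternation tracks the final sound of the stem — -mu when the stem ends in a voiceless consonant (*fesjeh*, *gifoh*, *jatlas*); -i when the stem ends in a voiced consonant (*nalekoz*, *huhongem*); -be when the stem ends in a vowel (*gewe*, *mafa*).
*rale*: final sound = /e/, a vowel → -be → *ralebe*.
The final sound of *pim* is /m/, which is a voiced consonant, so the suffix is -i, giving *pimi*.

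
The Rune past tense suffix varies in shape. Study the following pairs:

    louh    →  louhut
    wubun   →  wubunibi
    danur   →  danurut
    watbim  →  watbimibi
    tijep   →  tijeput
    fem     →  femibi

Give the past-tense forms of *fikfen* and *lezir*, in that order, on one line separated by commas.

fikfenibi, lezirut

Looking at the final consonant of each stem: -ibi when the stem ends in a nasal (*wubun*, *watbim*, *fem*); -ut when the stem ends in a non-nasal consonant (*louh*, *danur*, *tijep*).
The final consonant of *fikfen* is /n/, which is a nasal, so the suffix is -ibi, giving *fikfenibi*.
Since the final consonant of *lezir* is /r/ (non-nasal), it takes -ut, giving *lezirut*.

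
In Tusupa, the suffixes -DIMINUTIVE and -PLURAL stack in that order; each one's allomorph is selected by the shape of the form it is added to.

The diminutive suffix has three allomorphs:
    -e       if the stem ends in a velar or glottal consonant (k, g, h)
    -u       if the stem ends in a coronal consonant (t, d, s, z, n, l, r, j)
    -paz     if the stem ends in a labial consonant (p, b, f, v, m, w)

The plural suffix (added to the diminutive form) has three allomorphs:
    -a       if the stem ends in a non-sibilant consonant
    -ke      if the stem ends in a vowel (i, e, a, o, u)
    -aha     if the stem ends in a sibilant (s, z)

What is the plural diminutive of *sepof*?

Since the final consonant of *sepof* is /f/ (labial), it takes -paz, giving *sepofpaz*.
The final sound of the diminutive form *sepofpaz* is /z/, which is a sibilant, so the plural suffix is -aha, giving *sepofpazaha*.

sepofpazaha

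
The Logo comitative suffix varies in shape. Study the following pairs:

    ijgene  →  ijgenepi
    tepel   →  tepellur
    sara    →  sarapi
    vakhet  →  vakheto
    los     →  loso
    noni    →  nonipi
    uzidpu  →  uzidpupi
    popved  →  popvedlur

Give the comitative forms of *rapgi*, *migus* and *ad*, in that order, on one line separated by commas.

Looking at the final sound of each stem: -o when the stem ends in a voiceless consonant (*vakhet*, *los*); -lur when the stem ends in a voiced consonant (*tepel*, *popved*); -pi when the stem ends in a vowel (*ijgene*, *sara*, *noni*, *uzidpu*).
*rapgi*: final sound = /i/, a vowel → -pi → *rapgipi*.
Since the final sound of *migus* is /s/ (a voiceless consonant), it takes -o, giving *miguso*.
Since the final sound of *ad* is /d/ (a voiced consonant), it takes -lur, giving *adlur*.

rapgipi, miguso, adlur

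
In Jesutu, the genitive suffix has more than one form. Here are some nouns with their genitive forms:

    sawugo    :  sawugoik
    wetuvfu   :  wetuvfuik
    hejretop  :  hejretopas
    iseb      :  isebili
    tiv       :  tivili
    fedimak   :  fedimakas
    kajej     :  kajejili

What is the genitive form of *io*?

The alternation tracks the final sound of the stem — -as when the stem ends in a voiceless consonant (*hejretop*, *fedimak*); -ili when the stem ends in a voiced consonant (*iseb*, *tiv*, *kajej*); -ik when the stem ends in a vowel (*sawugo*, *wetuvfu*).
Since the final sound of *io* is /o/ (a vowel), it takes -ik, giving *ioik*.

ioik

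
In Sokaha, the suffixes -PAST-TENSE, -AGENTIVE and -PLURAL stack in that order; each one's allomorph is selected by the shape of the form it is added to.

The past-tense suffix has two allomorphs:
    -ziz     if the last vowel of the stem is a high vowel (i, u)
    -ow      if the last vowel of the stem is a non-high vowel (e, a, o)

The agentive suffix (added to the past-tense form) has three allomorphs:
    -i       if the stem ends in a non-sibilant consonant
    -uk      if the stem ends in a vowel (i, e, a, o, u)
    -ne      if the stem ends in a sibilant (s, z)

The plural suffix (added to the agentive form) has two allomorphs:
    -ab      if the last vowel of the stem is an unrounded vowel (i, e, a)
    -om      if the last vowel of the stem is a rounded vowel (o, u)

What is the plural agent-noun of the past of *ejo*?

The last vowel of *ejo* is /o/, which is a non-high vowel, so the past-tense suffix is -ow, giving *ejoow*.
The final sound of the past-tense form *ejoow* is /w/, which is a non-sibilant consonant, so the agentive suffix is -i, giving *ejoowi*.
Since the last vowel of the agentive form *ejoowi* is /i/ (an unrounded vowel), it takes -ab, giving *ejoowiab*.

ejoowiab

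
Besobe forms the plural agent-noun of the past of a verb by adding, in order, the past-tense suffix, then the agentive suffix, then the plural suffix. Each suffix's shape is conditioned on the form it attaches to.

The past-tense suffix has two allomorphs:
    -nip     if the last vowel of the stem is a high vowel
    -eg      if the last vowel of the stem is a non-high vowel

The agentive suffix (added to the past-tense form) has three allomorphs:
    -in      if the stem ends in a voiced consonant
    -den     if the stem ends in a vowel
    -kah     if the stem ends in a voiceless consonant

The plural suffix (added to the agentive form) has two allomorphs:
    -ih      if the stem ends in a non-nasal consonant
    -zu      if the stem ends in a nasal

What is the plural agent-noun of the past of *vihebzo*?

vihebzoeginzu

The last vowel of *vihebzo* is /o/, which is a non-high vowel, so the past-tense suffix is -eg, giving *vihebzoeg*.
The final sound of the past-tense form *vihebzoeg* is /g/, which is a voiced consonant, so the agentive suffix is -in, giving *vihebzoegin*.
The final consonant of the agentive form *vihebzoegin* is /n/, which is a nasal, so the plural suffix is -zu, giving *vihebzoeginzu*.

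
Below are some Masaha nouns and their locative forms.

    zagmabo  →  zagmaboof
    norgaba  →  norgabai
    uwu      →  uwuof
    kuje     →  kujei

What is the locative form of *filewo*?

filewoof

The pattern is rounding harmony: -of when the last vowel of the stem is a rounded vowel (*zagmabo*, *uwu*); -i when the last vowel of the stem is an unrounded vowel (*norgaba*, *kuje*).
*filewo* — last vowel /o/ (a rounded vowel) → -of → *filewoof*.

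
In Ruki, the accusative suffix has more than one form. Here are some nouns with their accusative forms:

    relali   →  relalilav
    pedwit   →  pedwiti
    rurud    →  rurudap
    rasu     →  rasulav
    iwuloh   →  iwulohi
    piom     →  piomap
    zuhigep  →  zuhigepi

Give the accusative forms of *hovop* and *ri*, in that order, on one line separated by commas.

hovopi, rilav

Looking at the final sound of each stem: -i when the stem ends in a voiceless consonant (*pedwit*, *iwuloh*, *zuhigep*); -ap when the stem ends in a voiced consonant (*rurud*, *piom*); -lav when the stem ends in a vowel (*relali*, *rasu*).
*hovop* — final sound /p/ (a voiceless consonant) → -i → *hovopi*.
*ri* — final sound /i/ (a vowel) → -lav → *rilav*.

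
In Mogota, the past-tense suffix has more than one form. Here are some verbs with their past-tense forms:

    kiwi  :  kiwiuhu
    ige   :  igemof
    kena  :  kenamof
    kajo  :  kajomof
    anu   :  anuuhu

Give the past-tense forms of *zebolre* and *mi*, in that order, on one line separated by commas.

zebolremof, miuhu

Looking at the last vowel of each stem: -uhu when the last vowel of the stem is a high vowel (*kiwi*, *anu*); -mof when the last vowel of the stem is a non-high vowel (*ige*, *kena*, *kajo*).
Since the last vowel of *zebolre* is /e/ (a non-high vowel), it takes -mof, giving *zebolremof*.
*mi*: last vowel = /i/, a high vowel → -uhu → *miuhu*.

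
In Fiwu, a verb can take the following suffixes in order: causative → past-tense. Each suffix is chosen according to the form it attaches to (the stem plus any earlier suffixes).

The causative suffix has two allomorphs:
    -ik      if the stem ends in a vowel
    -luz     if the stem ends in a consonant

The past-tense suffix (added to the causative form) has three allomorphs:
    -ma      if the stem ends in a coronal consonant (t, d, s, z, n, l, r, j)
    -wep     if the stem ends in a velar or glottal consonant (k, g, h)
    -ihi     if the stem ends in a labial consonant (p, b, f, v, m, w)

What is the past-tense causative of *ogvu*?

The final sound of *ogvu* is /u/, which is a vowel, so the causative suffix is -ik, giving *ogvuik*.
Since the final consonant of the causative form *ogvuik* is /k/ (velar/glottal), it takes -wep, giving *ogvuikwep*.

ogvuikwep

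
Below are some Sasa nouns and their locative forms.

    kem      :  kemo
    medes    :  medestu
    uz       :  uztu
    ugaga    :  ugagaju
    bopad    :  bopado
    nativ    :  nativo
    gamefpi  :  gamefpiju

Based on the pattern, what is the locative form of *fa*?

faju

The suffix is conditioned by the final sound: -tu when the stem ends in a sibilant (*medes*, *uz*); -o when the stem ends in a non-sibilant consonant (*kem*, *bopad*, *nativ*); -ju when the stem ends in a vowel (*ugaga*, *gamefpi*).
*fa*: final sound = /a/, a vowel → -ju → *faju*.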